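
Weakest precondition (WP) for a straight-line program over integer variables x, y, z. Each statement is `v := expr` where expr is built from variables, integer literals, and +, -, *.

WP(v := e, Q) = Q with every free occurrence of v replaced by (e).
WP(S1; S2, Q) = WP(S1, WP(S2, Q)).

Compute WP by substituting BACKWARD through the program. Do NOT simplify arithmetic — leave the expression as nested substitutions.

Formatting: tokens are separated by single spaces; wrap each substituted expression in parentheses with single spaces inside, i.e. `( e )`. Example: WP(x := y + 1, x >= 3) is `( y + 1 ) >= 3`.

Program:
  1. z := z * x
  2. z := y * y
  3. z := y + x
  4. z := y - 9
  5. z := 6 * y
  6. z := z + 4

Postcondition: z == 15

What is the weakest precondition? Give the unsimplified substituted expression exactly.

Answer: ( ( 6 * y ) + 4 ) == 15

Derivation:
post: z == 15
stmt 6: z := z + 4  -- replace 1 occurrence(s) of z with (z + 4)
  => ( z + 4 ) == 15
stmt 5: z := 6 * y  -- replace 1 occurrence(s) of z with (6 * y)
  => ( ( 6 * y ) + 4 ) == 15
stmt 4: z := y - 9  -- replace 0 occurrence(s) of z with (y - 9)
  => ( ( 6 * y ) + 4 ) == 15
stmt 3: z := y + x  -- replace 0 occurrence(s) of z with (y + x)
  => ( ( 6 * y ) + 4 ) == 15
stmt 2: z := y * y  -- replace 0 occurrence(s) of z with (y * y)
  => ( ( 6 * y ) + 4 ) == 15
stmt 1: z := z * x  -- replace 0 occurrence(s) of z with (z * x)
  => ( ( 6 * y ) + 4 ) == 15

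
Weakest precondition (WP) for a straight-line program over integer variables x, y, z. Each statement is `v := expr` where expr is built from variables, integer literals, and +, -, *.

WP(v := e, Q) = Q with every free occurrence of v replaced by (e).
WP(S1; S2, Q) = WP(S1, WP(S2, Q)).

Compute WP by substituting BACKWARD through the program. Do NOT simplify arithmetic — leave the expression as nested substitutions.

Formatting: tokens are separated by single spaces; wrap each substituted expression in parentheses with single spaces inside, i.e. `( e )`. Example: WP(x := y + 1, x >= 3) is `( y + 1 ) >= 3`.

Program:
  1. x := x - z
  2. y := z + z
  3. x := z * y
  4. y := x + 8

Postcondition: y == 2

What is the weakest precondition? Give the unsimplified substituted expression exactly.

Answer: ( ( z * ( z + z ) ) + 8 ) == 2

Derivation:
post: y == 2
stmt 4: y := x + 8  -- replace 1 occurrence(s) of y with (x + 8)
  => ( x + 8 ) == 2
stmt 3: x := z * y  -- replace 1 occurrence(s) of x with (z * y)
  => ( ( z * y ) + 8 ) == 2
stmt 2: y := z + z  -- replace 1 occurrence(s) of y with (z + z)
  => ( ( z * ( z + z ) ) + 8 ) == 2
stmt 1: x := x - z  -- replace 0 occurrence(s) of x with (x - z)
  => ( ( z * ( z + z ) ) + 8 ) == 2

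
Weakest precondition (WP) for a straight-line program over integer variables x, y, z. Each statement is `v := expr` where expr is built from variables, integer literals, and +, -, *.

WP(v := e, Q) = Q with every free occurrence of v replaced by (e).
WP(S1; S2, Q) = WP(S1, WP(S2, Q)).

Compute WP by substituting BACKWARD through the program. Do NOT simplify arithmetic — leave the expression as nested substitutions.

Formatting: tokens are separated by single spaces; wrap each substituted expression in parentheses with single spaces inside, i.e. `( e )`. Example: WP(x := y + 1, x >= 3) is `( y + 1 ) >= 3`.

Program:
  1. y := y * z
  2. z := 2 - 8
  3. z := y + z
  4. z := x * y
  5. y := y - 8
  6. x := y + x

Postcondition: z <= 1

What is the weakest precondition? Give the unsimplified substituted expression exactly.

Answer: ( x * ( y * z ) ) <= 1

Derivation:
post: z <= 1
stmt 6: x := y + x  -- replace 0 occurrence(s) of x with (y + x)
  => z <= 1
stmt 5: y := y - 8  -- replace 0 occurrence(s) of y with (y - 8)
  => z <= 1
stmt 4: z := x * y  -- replace 1 occurrence(s) of z with (x * y)
  => ( x * y ) <= 1
stmt 3: z := y + z  -- replace 0 occurrence(s) of z with (y + z)
  => ( x * y ) <= 1
stmt 2: z := 2 - 8  -- replace 0 occurrence(s) of z with (2 - 8)
  => ( x * y ) <= 1
stmt 1: y := y * z  -- replace 1 occurrence(s) of y with (y * z)
  => ( x * ( y * z ) ) <= 1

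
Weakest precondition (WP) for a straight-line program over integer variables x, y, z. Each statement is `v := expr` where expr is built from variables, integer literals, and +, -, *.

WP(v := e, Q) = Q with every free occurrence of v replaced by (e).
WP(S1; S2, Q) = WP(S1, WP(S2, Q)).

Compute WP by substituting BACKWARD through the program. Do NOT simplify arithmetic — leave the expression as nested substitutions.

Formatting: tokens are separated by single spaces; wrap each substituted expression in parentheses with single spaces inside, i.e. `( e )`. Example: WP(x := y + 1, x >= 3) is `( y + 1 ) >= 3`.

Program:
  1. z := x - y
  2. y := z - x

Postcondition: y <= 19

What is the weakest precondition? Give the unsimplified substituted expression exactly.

Answer: ( ( x - y ) - x ) <= 19

Derivation:
post: y <= 19
stmt 2: y := z - x  -- replace 1 occurrence(s) of y with (z - x)
  => ( z - x ) <= 19
stmt 1: z := x - y  -- replace 1 occurrence(s) of z with (x - y)
  => ( ( x - y ) - x ) <= 19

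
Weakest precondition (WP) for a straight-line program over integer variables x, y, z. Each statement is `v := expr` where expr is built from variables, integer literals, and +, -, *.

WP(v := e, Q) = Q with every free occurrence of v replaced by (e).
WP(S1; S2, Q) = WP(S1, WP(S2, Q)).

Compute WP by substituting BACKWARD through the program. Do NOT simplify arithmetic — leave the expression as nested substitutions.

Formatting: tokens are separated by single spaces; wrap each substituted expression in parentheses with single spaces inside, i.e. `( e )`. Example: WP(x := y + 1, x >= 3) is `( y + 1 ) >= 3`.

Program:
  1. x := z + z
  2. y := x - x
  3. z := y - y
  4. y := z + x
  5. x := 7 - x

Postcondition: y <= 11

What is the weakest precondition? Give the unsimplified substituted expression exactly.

Answer: ( ( ( ( z + z ) - ( z + z ) ) - ( ( z + z ) - ( z + z ) ) ) + ( z + z ) ) <= 11

Derivation:
post: y <= 11
stmt 5: x := 7 - x  -- replace 0 occurrence(s) of x with (7 - x)
  => y <= 11
stmt 4: y := z + x  -- replace 1 occurrence(s) of y with (z + x)
  => ( z + x ) <= 11
stmt 3: z := y - y  -- replace 1 occurrence(s) of z with (y - y)
  => ( ( y - y ) + x ) <= 11
stmt 2: y := x - x  -- replace 2 occurrence(s) of y with (x - x)
  => ( ( ( x - x ) - ( x - x ) ) + x ) <= 11
stmt 1: x := z + z  -- replace 5 occurrence(s) of x with (z + z)
  => ( ( ( ( z + z ) - ( z + z ) ) - ( ( z + z ) - ( z + z ) ) ) + ( z + z ) ) <= 11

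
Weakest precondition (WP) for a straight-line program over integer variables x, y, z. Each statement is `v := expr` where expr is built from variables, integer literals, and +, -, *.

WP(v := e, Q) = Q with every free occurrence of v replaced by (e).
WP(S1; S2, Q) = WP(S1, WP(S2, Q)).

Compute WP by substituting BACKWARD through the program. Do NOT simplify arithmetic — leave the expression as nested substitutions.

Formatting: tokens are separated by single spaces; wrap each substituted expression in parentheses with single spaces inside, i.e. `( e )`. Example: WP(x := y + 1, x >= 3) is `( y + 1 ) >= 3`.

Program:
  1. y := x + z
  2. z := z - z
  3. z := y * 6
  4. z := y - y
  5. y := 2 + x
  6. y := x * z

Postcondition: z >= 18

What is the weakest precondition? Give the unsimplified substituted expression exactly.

Answer: ( ( x + z ) - ( x + z ) ) >= 18

Derivation:
post: z >= 18
stmt 6: y := x * z  -- replace 0 occurrence(s) of y with (x * z)
  => z >= 18
stmt 5: y := 2 + x  -- replace 0 occurrence(s) of y with (2 + x)
  => z >= 18
stmt 4: z := y - y  -- replace 1 occurrence(s) of z with (y - y)
  => ( y - y ) >= 18
stmt 3: z := y * 6  -- replace 0 occurrence(s) of z with (y * 6)
  => ( y - y ) >= 18
stmt 2: z := z - z  -- replace 0 occurrence(s) of z with (z - z)
  => ( y - y ) >= 18
stmt 1: y := x + z  -- replace 2 occurrence(s) of y with (x + z)
  => ( ( x + z ) - ( x + z ) ) >= 18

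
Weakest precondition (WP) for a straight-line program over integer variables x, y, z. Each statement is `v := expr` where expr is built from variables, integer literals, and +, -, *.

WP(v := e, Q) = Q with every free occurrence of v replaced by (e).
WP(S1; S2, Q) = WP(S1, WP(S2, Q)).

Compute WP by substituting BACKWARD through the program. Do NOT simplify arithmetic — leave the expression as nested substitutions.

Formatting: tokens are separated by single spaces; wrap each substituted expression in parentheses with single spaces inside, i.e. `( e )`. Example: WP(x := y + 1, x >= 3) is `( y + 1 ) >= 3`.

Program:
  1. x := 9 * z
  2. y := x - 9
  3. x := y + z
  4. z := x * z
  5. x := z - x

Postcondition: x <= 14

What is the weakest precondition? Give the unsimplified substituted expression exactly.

Answer: ( ( ( ( ( 9 * z ) - 9 ) + z ) * z ) - ( ( ( 9 * z ) - 9 ) + z ) ) <= 14

Derivation:
post: x <= 14
stmt 5: x := z - x  -- replace 1 occurrence(s) of x with (z - x)
  => ( z - x ) <= 14
stmt 4: z := x * z  -- replace 1 occurrence(s) of z with (x * z)
  => ( ( x * z ) - x ) <= 14
stmt 3: x := y + z  -- replace 2 occurrence(s) of x with (y + z)
  => ( ( ( y + z ) * z ) - ( y + z ) ) <= 14
stmt 2: y := x - 9  -- replace 2 occurrence(s) of y with (x - 9)
  => ( ( ( ( x - 9 ) + z ) * z ) - ( ( x - 9 ) + z ) ) <= 14
stmt 1: x := 9 * z  -- replace 2 occurrence(s) of x with (9 * z)
  => ( ( ( ( ( 9 * z ) - 9 ) + z ) * z ) - ( ( ( 9 * z ) - 9 ) + z ) ) <= 14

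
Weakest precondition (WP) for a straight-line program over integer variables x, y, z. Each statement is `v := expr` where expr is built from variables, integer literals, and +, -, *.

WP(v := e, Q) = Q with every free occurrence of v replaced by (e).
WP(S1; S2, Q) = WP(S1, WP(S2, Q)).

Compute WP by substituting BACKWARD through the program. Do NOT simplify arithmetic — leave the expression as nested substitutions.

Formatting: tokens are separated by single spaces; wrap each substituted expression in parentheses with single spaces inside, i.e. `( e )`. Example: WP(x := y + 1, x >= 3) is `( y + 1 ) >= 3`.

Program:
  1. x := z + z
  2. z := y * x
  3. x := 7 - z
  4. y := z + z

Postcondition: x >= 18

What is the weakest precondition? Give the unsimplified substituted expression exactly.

Answer: ( 7 - ( y * ( z + z ) ) ) >= 18

Derivation:
post: x >= 18
stmt 4: y := z + z  -- replace 0 occurrence(s) of y with (z + z)
  => x >= 18
stmt 3: x := 7 - z  -- replace 1 occurrence(s) of x with (7 - z)
  => ( 7 - z ) >= 18
stmt 2: z := y * x  -- replace 1 occurrence(s) of z with (y * x)
  => ( 7 - ( y * x ) ) >= 18
stmt 1: x := z + z  -- replace 1 occurrence(s) of x with (z + z)
  => ( 7 - ( y * ( z + z ) ) ) >= 18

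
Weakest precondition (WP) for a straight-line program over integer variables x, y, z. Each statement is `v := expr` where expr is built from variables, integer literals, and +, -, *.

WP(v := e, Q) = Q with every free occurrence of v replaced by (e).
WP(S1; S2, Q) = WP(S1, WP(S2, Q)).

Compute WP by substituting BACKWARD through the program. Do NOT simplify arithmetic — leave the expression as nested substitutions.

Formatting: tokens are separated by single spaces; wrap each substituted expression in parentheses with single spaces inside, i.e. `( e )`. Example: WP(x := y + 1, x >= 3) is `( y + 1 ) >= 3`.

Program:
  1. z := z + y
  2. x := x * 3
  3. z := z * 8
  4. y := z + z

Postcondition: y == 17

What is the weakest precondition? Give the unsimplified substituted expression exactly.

Answer: ( ( ( z + y ) * 8 ) + ( ( z + y ) * 8 ) ) == 17

Derivation:
post: y == 17
stmt 4: y := z + z  -- replace 1 occurrence(s) of y with (z + z)
  => ( z + z ) == 17
stmt 3: z := z * 8  -- replace 2 occurrence(s) of z with (z * 8)
  => ( ( z * 8 ) + ( z * 8 ) ) == 17
stmt 2: x := x * 3  -- replace 0 occurrence(s) of x with (x * 3)
  => ( ( z * 8 ) + ( z * 8 ) ) == 17
stmt 1: z := z + y  -- replace 2 occurrence(s) of z with (z + y)
  => ( ( ( z + y ) * 8 ) + ( ( z + y ) * 8 ) ) == 17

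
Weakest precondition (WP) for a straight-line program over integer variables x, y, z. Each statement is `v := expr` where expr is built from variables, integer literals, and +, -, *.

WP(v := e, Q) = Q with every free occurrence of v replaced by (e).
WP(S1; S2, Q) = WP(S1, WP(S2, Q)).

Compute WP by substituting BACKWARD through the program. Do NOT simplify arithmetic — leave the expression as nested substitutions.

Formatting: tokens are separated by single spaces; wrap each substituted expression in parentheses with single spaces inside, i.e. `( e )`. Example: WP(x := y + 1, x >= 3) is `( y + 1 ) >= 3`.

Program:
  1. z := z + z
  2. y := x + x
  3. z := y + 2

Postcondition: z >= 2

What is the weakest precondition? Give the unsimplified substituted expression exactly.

post: z >= 2
stmt 3: z := y + 2  -- replace 1 occurrence(s) of z with (y + 2)
  => ( y + 2 ) >= 2
stmt 2: y := x + x  -- replace 1 occurrence(s) of y with (x + x)
  => ( ( x + x ) + 2 ) >= 2
stmt 1: z := z + z  -- replace 0 occurrence(s) of z with (z + z)
  => ( ( x + x ) + 2 ) >= 2

Answer: ( ( x + x ) + 2 ) >= 2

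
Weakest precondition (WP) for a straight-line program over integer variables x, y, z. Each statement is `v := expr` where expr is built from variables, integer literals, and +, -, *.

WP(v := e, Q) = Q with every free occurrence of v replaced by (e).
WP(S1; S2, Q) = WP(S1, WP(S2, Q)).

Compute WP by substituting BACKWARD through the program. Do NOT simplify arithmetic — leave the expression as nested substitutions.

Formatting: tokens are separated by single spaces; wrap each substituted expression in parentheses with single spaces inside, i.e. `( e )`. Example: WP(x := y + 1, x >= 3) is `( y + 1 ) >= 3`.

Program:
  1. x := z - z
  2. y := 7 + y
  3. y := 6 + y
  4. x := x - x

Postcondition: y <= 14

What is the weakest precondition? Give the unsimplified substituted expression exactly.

Answer: ( 6 + ( 7 + y ) ) <= 14

Derivation:
post: y <= 14
stmt 4: x := x - x  -- replace 0 occurrence(s) of x with (x - x)
  => y <= 14
stmt 3: y := 6 + y  -- replace 1 occurrence(s) of y with (6 + y)
  => ( 6 + y ) <= 14
stmt 2: y := 7 + y  -- replace 1 occurrence(s) of y with (7 + y)
  => ( 6 + ( 7 + y ) ) <= 14
stmt 1: x := z - z  -- replace 0 occurrence(s) of x with (z - z)
  => ( 6 + ( 7 + y ) ) <= 14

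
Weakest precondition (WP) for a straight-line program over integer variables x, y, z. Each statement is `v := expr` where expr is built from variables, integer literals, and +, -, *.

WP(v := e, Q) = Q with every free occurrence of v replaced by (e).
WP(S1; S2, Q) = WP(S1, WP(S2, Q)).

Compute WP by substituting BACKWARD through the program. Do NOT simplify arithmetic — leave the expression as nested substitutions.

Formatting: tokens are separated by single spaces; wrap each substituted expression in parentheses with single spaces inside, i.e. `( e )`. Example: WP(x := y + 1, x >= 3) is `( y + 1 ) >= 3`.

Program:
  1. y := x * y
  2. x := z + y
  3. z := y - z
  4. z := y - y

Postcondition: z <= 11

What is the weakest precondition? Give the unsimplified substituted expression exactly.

Answer: ( ( x * y ) - ( x * y ) ) <= 11

Derivation:
post: z <= 11
stmt 4: z := y - y  -- replace 1 occurrence(s) of z with (y - y)
  => ( y - y ) <= 11
stmt 3: z := y - z  -- replace 0 occurrence(s) of z with (y - z)
  => ( y - y ) <= 11
stmt 2: x := z + y  -- replace 0 occurrence(s) of x with (z + y)
  => ( y - y ) <= 11
stmt 1: y := x * y  -- replace 2 occurrence(s) of y with (x * y)
  => ( ( x * y ) - ( x * y ) ) <= 11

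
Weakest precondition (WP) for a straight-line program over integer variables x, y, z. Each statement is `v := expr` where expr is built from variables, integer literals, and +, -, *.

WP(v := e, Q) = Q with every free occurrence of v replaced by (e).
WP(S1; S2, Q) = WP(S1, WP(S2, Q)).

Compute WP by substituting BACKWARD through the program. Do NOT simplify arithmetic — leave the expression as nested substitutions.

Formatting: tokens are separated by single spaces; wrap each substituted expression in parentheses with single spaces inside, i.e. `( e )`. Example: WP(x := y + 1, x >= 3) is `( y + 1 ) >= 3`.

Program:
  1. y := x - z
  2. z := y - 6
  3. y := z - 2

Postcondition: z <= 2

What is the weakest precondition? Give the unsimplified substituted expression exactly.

Answer: ( ( x - z ) - 6 ) <= 2

Derivation:
post: z <= 2
stmt 3: y := z - 2  -- replace 0 occurrence(s) of y with (z - 2)
  => z <= 2
stmt 2: z := y - 6  -- replace 1 occurrence(s) of z with (y - 6)
  => ( y - 6 ) <= 2
stmt 1: y := x - z  -- replace 1 occurrence(s) of y with (x - z)
  => ( ( x - z ) - 6 ) <= 2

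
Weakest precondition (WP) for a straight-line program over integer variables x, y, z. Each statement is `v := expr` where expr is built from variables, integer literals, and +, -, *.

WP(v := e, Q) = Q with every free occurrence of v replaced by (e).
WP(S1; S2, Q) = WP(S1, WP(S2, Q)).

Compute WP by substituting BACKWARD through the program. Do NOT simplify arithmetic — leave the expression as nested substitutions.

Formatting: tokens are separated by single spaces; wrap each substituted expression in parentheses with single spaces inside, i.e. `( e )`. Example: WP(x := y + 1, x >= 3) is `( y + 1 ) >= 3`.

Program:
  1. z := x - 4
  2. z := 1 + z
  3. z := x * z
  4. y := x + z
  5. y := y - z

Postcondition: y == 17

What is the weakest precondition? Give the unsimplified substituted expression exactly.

Answer: ( ( x + ( x * ( 1 + ( x - 4 ) ) ) ) - ( x * ( 1 + ( x - 4 ) ) ) ) == 17

Derivation:
post: y == 17
stmt 5: y := y - z  -- replace 1 occurrence(s) of y with (y - z)
  => ( y - z ) == 17
stmt 4: y := x + z  -- replace 1 occurrence(s) of y with (x + z)
  => ( ( x + z ) - z ) == 17
stmt 3: z := x * z  -- replace 2 occurrence(s) of z with (x * z)
  => ( ( x + ( x * z ) ) - ( x * z ) ) == 17
stmt 2: z := 1 + z  -- replace 2 occurrence(s) of z with (1 + z)
  => ( ( x + ( x * ( 1 + z ) ) ) - ( x * ( 1 + z ) ) ) == 17
stmt 1: z := x - 4  -- replace 2 occurrence(s) of z with (x - 4)
  => ( ( x + ( x * ( 1 + ( x - 4 ) ) ) ) - ( x * ( 1 + ( x - 4 ) ) ) ) == 17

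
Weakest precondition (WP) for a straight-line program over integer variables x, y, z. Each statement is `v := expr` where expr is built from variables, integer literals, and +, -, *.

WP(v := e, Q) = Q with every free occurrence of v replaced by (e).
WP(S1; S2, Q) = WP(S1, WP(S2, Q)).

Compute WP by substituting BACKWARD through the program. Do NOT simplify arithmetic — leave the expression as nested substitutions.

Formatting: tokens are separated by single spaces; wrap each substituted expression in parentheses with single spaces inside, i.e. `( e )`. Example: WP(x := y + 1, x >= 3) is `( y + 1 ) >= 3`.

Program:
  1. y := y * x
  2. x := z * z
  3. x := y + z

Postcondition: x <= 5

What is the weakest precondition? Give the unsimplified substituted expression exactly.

Answer: ( ( y * x ) + z ) <= 5

Derivation:
post: x <= 5
stmt 3: x := y + z  -- replace 1 occurrence(s) of x with (y + z)
  => ( y + z ) <= 5
stmt 2: x := z * z  -- replace 0 occurrence(s) of x with (z * z)
  => ( y + z ) <= 5
stmt 1: y := y * x  -- replace 1 occurrence(s) of y with (y * x)
  => ( ( y * x ) + z ) <= 5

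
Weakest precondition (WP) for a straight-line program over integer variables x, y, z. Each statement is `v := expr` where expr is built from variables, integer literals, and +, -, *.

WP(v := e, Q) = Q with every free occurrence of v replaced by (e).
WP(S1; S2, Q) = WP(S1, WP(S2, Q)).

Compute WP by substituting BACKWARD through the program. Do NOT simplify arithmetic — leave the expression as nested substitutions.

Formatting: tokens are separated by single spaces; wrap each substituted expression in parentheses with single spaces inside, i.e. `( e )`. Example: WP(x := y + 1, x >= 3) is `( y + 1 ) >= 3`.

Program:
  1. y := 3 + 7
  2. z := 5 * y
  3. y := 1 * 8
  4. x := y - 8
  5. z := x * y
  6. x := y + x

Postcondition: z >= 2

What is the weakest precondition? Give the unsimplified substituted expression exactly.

post: z >= 2
stmt 6: x := y + x  -- replace 0 occurrence(s) of x with (y + x)
  => z >= 2
stmt 5: z := x * y  -- replace 1 occurrence(s) of z with (x * y)
  => ( x * y ) >= 2
stmt 4: x := y - 8  -- replace 1 occurrence(s) of x with (y - 8)
  => ( ( y - 8 ) * y ) >= 2
stmt 3: y := 1 * 8  -- replace 2 occurrence(s) of y with (1 * 8)
  => ( ( ( 1 * 8 ) - 8 ) * ( 1 * 8 ) ) >= 2
stmt 2: z := 5 * y  -- replace 0 occurrence(s) of z with (5 * y)
  => ( ( ( 1 * 8 ) - 8 ) * ( 1 * 8 ) ) >= 2
stmt 1: y := 3 + 7  -- replace 0 occurrence(s) of y with (3 + 7)
  => ( ( ( 1 * 8 ) - 8 ) * ( 1 * 8 ) ) >= 2

Answer: ( ( ( 1 * 8 ) - 8 ) * ( 1 * 8 ) ) >= 2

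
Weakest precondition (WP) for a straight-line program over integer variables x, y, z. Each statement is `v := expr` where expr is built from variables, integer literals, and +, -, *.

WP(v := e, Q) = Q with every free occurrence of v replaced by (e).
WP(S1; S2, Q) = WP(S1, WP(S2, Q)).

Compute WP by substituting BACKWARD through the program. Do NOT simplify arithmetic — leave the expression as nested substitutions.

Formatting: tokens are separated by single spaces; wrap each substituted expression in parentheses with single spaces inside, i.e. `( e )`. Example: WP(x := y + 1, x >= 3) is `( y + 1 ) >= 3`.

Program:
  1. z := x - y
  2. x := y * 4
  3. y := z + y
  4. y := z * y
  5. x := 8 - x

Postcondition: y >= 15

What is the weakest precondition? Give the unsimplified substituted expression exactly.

Answer: ( ( x - y ) * ( ( x - y ) + y ) ) >= 15

Derivation:
post: y >= 15
stmt 5: x := 8 - x  -- replace 0 occurrence(s) of x with (8 - x)
  => y >= 15
stmt 4: y := z * y  -- replace 1 occurrence(s) of y with (z * y)
  => ( z * y ) >= 15
stmt 3: y := z + y  -- replace 1 occurrence(s) of y with (z + y)
  => ( z * ( z + y ) ) >= 15
stmt 2: x := y * 4  -- replace 0 occurrence(s) of x with (y * 4)
  => ( z * ( z + y ) ) >= 15
stmt 1: z := x - y  -- replace 2 occurrence(s) of z with (x - y)
  => ( ( x - y ) * ( ( x - y ) + y ) ) >= 15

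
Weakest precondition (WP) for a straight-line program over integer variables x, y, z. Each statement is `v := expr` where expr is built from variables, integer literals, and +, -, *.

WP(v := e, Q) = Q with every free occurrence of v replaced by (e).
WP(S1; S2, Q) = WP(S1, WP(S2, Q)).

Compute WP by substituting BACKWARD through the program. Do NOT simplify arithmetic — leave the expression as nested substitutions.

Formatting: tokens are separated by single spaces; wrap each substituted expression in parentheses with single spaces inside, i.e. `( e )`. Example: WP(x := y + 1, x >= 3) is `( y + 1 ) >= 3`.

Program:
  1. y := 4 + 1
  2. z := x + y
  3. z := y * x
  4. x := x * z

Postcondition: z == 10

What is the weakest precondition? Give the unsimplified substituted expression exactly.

Answer: ( ( 4 + 1 ) * x ) == 10

Derivation:
post: z == 10
stmt 4: x := x * z  -- replace 0 occurrence(s) of x with (x * z)
  => z == 10
stmt 3: z := y * x  -- replace 1 occurrence(s) of z with (y * x)
  => ( y * x ) == 10
stmt 2: z := x + y  -- replace 0 occurrence(s) of z with (x + y)
  => ( y * x ) == 10
stmt 1: y := 4 + 1  -- replace 1 occurrence(s) of y with (4 + 1)
  => ( ( 4 + 1 ) * x ) == 10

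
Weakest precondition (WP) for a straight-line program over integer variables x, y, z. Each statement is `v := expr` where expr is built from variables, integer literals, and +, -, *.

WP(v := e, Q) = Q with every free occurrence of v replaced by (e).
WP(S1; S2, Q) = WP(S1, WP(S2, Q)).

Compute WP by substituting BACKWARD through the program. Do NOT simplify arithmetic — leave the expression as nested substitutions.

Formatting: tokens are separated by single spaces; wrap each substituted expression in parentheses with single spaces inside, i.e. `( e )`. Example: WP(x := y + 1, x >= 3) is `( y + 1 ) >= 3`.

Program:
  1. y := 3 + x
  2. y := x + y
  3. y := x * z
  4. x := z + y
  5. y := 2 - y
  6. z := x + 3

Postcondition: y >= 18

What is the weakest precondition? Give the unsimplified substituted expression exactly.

post: y >= 18
stmt 6: z := x + 3  -- replace 0 occurrence(s) of z with (x + 3)
  => y >= 18
stmt 5: y := 2 - y  -- replace 1 occurrence(s) of y with (2 - y)
  => ( 2 - y ) >= 18
stmt 4: x := z + y  -- replace 0 occurrence(s) of x with (z + y)
  => ( 2 - y ) >= 18
stmt 3: y := x * z  -- replace 1 occurrence(s) of y with (x * z)
  => ( 2 - ( x * z ) ) >= 18
stmt 2: y := x + y  -- replace 0 occurrence(s) of y with (x + y)
  => ( 2 - ( x * z ) ) >= 18
stmt 1: y := 3 + x  -- replace 0 occurrence(s) of y with (3 + x)
  => ( 2 - ( x * z ) ) >= 18

Answer: ( 2 - ( x * z ) ) >= 18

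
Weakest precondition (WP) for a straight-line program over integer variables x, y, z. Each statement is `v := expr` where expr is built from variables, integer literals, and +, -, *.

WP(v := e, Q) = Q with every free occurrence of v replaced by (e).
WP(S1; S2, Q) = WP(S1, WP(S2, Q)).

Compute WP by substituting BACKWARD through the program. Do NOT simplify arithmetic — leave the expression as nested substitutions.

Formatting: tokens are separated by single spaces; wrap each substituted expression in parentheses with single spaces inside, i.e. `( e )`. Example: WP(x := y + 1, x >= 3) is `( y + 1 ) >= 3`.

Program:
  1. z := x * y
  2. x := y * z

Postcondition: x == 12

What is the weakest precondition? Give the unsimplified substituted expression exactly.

post: x == 12
stmt 2: x := y * z  -- replace 1 occurrence(s) of x with (y * z)
  => ( y * z ) == 12
stmt 1: z := x * y  -- replace 1 occurrence(s) of z with (x * y)
  => ( y * ( x * y ) ) == 12

Answer: ( y * ( x * y ) ) == 12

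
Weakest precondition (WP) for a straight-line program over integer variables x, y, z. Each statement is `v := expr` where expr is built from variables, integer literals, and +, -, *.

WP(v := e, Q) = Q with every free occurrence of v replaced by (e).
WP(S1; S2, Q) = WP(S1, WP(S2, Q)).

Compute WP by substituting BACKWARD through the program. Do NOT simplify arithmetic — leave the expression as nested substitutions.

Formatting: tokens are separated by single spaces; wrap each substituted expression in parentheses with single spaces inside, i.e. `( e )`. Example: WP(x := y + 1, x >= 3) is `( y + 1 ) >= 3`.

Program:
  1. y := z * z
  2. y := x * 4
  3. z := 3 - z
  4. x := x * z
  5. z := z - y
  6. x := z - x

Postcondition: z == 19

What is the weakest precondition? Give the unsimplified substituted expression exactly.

Answer: ( ( 3 - z ) - ( x * 4 ) ) == 19

Derivation:
post: z == 19
stmt 6: x := z - x  -- replace 0 occurrence(s) of x with (z - x)
  => z == 19
stmt 5: z := z - y  -- replace 1 occurrence(s) of z with (z - y)
  => ( z - y ) == 19
stmt 4: x := x * z  -- replace 0 occurrence(s) of x with (x * z)
  => ( z - y ) == 19
stmt 3: z := 3 - z  -- replace 1 occurrence(s) of z with (3 - z)
  => ( ( 3 - z ) - y ) == 19
stmt 2: y := x * 4  -- replace 1 occurrence(s) of y with (x * 4)
  => ( ( 3 - z ) - ( x * 4 ) ) == 19
stmt 1: y := z * z  -- replace 0 occurrence(s) of y with (z * z)
  => ( ( 3 - z ) - ( x * 4 ) ) == 19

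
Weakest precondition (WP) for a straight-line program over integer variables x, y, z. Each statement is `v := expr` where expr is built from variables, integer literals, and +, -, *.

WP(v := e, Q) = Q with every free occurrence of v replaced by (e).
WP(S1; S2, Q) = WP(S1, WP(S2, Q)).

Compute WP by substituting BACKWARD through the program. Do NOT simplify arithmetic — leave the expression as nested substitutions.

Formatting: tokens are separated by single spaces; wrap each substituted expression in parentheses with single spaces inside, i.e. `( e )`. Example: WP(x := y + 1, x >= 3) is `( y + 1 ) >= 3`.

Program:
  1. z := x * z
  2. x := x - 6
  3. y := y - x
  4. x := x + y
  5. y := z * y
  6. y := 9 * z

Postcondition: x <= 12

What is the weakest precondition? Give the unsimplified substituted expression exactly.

post: x <= 12
stmt 6: y := 9 * z  -- replace 0 occurrence(s) of y with (9 * z)
  => x <= 12
stmt 5: y := z * y  -- replace 0 occurrence(s) of y with (z * y)
  => x <= 12
stmt 4: x := x + y  -- replace 1 occurrence(s) of x with (x + y)
  => ( x + y ) <= 12
stmt 3: y := y - x  -- replace 1 occurrence(s) of y with (y - x)
  => ( x + ( y - x ) ) <= 12
stmt 2: x := x - 6  -- replace 2 occurrence(s) of x with (x - 6)
  => ( ( x - 6 ) + ( y - ( x - 6 ) ) ) <= 12
stmt 1: z := x * z  -- replace 0 occurrence(s) of z with (x * z)
  => ( ( x - 6 ) + ( y - ( x - 6 ) ) ) <= 12

Answer: ( ( x - 6 ) + ( y - ( x - 6 ) ) ) <= 12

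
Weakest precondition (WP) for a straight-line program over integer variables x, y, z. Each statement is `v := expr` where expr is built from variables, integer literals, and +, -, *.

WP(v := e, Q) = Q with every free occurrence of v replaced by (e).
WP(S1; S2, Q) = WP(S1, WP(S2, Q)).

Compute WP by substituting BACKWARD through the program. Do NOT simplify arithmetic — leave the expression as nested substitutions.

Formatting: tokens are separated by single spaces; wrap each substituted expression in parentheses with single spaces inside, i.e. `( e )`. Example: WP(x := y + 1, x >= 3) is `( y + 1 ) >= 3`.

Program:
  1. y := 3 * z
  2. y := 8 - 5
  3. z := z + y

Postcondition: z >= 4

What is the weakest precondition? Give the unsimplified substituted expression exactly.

post: z >= 4
stmt 3: z := z + y  -- replace 1 occurrence(s) of z with (z + y)
  => ( z + y ) >= 4
stmt 2: y := 8 - 5  -- replace 1 occurrence(s) of y with (8 - 5)
  => ( z + ( 8 - 5 ) ) >= 4
stmt 1: y := 3 * z  -- replace 0 occurrence(s) of y with (3 * z)
  => ( z + ( 8 - 5 ) ) >= 4

Answer: ( z + ( 8 - 5 ) ) >= 4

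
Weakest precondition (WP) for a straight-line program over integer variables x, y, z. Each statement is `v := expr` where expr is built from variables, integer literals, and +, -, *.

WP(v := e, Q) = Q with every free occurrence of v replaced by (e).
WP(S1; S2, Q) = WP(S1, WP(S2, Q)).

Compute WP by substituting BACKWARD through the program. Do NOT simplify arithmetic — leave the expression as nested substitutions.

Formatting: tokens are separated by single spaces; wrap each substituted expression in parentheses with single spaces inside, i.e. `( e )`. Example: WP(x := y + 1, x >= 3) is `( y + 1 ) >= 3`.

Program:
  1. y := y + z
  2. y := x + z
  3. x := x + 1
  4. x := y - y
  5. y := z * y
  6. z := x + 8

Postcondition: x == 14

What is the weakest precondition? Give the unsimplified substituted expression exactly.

post: x == 14
stmt 6: z := x + 8  -- replace 0 occurrence(s) of z with (x + 8)
  => x == 14
stmt 5: y := z * y  -- replace 0 occurrence(s) of y with (z * y)
  => x == 14
stmt 4: x := y - y  -- replace 1 occurrence(s) of x with (y - y)
  => ( y - y ) == 14
stmt 3: x := x + 1  -- replace 0 occurrence(s) of x with (x + 1)
  => ( y - y ) == 14
stmt 2: y := x + z  -- replace 2 occurrence(s) of y with (x + z)
  => ( ( x + z ) - ( x + z ) ) == 14
stmt 1: y := y + z  -- replace 0 occurrence(s) of y with (y + z)
  => ( ( x + z ) - ( x + z ) ) == 14

Answer: ( ( x + z ) - ( x + z ) ) == 14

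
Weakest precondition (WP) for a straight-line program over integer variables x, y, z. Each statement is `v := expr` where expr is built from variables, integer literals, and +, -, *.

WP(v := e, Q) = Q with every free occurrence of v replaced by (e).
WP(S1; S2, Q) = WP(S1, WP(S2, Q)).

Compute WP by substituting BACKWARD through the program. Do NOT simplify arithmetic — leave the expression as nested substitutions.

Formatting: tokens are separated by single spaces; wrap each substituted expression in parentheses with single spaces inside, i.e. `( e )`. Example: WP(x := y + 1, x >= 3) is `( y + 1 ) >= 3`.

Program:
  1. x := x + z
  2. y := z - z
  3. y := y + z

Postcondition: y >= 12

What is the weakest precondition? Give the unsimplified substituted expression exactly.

Answer: ( ( z - z ) + z ) >= 12

Derivation:
post: y >= 12
stmt 3: y := y + z  -- replace 1 occurrence(s) of y with (y + z)
  => ( y + z ) >= 12
stmt 2: y := z - z  -- replace 1 occurrence(s) of y with (z - z)
  => ( ( z - z ) + z ) >= 12
stmt 1: x := x + z  -- replace 0 occurrence(s) of x with (x + z)
  => ( ( z - z ) + z ) >= 12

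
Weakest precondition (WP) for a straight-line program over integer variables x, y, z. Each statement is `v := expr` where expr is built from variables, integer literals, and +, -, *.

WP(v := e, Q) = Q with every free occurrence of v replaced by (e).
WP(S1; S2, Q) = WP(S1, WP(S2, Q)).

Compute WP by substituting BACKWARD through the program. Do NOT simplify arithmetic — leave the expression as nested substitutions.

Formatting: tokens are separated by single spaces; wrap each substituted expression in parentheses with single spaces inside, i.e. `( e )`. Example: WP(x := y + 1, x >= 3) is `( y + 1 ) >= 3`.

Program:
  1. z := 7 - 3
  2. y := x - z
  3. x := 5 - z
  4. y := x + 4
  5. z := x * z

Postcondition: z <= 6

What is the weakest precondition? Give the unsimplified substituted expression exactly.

post: z <= 6
stmt 5: z := x * z  -- replace 1 occurrence(s) of z with (x * z)
  => ( x * z ) <= 6
stmt 4: y := x + 4  -- replace 0 occurrence(s) of y with (x + 4)
  => ( x * z ) <= 6
stmt 3: x := 5 - z  -- replace 1 occurrence(s) of x with (5 - z)
  => ( ( 5 - z ) * z ) <= 6
stmt 2: y := x - z  -- replace 0 occurrence(s) of y with (x - z)
  => ( ( 5 - z ) * z ) <= 6
stmt 1: z := 7 - 3  -- replace 2 occurrence(s) of z with (7 - 3)
  => ( ( 5 - ( 7 - 3 ) ) * ( 7 - 3 ) ) <= 6

Answer: ( ( 5 - ( 7 - 3 ) ) * ( 7 - 3 ) ) <= 6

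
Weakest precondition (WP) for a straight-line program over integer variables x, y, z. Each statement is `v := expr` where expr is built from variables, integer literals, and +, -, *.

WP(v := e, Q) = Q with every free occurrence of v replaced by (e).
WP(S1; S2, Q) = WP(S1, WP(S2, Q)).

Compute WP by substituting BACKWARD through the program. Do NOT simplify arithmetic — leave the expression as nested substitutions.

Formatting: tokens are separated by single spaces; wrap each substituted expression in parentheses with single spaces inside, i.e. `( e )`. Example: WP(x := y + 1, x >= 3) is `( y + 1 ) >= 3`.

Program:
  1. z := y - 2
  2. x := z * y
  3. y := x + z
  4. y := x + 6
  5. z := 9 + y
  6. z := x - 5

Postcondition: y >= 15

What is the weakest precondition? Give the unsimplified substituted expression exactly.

post: y >= 15
stmt 6: z := x - 5  -- replace 0 occurrence(s) of z with (x - 5)
  => y >= 15
stmt 5: z := 9 + y  -- replace 0 occurrence(s) of z with (9 + y)
  => y >= 15
stmt 4: y := x + 6  -- replace 1 occurrence(s) of y with (x + 6)
  => ( x + 6 ) >= 15
stmt 3: y := x + z  -- replace 0 occurrence(s) of y with (x + z)
  => ( x + 6 ) >= 15
stmt 2: x := z * y  -- replace 1 occurrence(s) of x with (z * y)
  => ( ( z * y ) + 6 ) >= 15
stmt 1: z := y - 2  -- replace 1 occurrence(s) of z with (y - 2)
  => ( ( ( y - 2 ) * y ) + 6 ) >= 15

Answer: ( ( ( y - 2 ) * y ) + 6 ) >= 15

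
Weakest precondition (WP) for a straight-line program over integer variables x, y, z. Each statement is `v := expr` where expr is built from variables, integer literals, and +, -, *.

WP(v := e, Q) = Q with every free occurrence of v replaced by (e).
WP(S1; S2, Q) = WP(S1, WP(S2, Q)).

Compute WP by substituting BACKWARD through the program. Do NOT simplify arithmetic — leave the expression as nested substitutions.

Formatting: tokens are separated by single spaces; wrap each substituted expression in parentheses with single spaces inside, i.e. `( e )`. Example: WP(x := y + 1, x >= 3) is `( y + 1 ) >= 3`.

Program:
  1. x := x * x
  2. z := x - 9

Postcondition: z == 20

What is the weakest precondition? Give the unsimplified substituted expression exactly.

post: z == 20
stmt 2: z := x - 9  -- replace 1 occurrence(s) of z with (x - 9)
  => ( x - 9 ) == 20
stmt 1: x := x * x  -- replace 1 occurrence(s) of x with (x * x)
  => ( ( x * x ) - 9 ) == 20

Answer: ( ( x * x ) - 9 ) == 20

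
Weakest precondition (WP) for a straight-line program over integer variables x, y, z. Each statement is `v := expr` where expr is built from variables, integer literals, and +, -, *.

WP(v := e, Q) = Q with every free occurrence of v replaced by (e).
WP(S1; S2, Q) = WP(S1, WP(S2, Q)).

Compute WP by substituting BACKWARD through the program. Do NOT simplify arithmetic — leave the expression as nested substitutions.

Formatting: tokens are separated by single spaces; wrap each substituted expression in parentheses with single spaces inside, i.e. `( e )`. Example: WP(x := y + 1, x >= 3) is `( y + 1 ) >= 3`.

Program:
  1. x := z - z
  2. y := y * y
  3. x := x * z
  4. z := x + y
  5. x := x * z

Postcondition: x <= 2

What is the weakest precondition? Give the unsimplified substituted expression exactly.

post: x <= 2
stmt 5: x := x * z  -- replace 1 occurrence(s) of x with (x * z)
  => ( x * z ) <= 2
stmt 4: z := x + y  -- replace 1 occurrence(s) of z with (x + y)
  => ( x * ( x + y ) ) <= 2
stmt 3: x := x * z  -- replace 2 occurrence(s) of x with (x * z)
  => ( ( x * z ) * ( ( x * z ) + y ) ) <= 2
stmt 2: y := y * y  -- replace 1 occurrence(s) of y with (y * y)
  => ( ( x * z ) * ( ( x * z ) + ( y * y ) ) ) <= 2
stmt 1: x := z - z  -- replace 2 occurrence(s) of x with (z - z)
  => ( ( ( z - z ) * z ) * ( ( ( z - z ) * z ) + ( y * y ) ) ) <= 2

Answer: ( ( ( z - z ) * z ) * ( ( ( z - z ) * z ) + ( y * y ) ) ) <= 2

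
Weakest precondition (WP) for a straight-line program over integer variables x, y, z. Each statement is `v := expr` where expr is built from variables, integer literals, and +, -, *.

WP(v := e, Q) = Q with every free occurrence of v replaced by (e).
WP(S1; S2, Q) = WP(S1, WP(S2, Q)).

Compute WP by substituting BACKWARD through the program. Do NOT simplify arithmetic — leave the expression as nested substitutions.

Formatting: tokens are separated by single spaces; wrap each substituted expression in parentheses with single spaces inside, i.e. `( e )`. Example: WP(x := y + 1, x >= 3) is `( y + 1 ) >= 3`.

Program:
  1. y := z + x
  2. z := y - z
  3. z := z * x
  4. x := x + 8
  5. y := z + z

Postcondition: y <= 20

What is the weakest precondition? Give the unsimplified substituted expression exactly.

post: y <= 20
stmt 5: y := z + z  -- replace 1 occurrence(s) of y with (z + z)
  => ( z + z ) <= 20
stmt 4: x := x + 8  -- replace 0 occurrence(s) of x with (x + 8)
  => ( z + z ) <= 20
stmt 3: z := z * x  -- replace 2 occurrence(s) of z with (z * x)
  => ( ( z * x ) + ( z * x ) ) <= 20
stmt 2: z := y - z  -- replace 2 occurrence(s) of z with (y - z)
  => ( ( ( y - z ) * x ) + ( ( y - z ) * x ) ) <= 20
stmt 1: y := z + x  -- replace 2 occurrence(s) of y with (z + x)
  => ( ( ( ( z + x ) - z ) * x ) + ( ( ( z + x ) - z ) * x ) ) <= 20

Answer: ( ( ( ( z + x ) - z ) * x ) + ( ( ( z + x ) - z ) * x ) ) <= 20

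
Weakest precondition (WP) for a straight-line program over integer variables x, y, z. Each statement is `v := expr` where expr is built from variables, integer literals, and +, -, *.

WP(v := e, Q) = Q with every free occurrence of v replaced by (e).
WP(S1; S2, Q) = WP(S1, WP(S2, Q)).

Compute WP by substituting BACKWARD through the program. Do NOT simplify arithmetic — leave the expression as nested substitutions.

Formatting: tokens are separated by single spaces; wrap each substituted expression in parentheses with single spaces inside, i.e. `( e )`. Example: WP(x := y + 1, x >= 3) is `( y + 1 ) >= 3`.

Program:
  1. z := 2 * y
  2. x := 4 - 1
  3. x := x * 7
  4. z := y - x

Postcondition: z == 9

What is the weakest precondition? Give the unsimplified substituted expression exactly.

post: z == 9
stmt 4: z := y - x  -- replace 1 occurrence(s) of z with (y - x)
  => ( y - x ) == 9
stmt 3: x := x * 7  -- replace 1 occurrence(s) of x with (x * 7)
  => ( y - ( x * 7 ) ) == 9
stmt 2: x := 4 - 1  -- replace 1 occurrence(s) of x with (4 - 1)
  => ( y - ( ( 4 - 1 ) * 7 ) ) == 9
stmt 1: z := 2 * y  -- replace 0 occurrence(s) of z with (2 * y)
  => ( y - ( ( 4 - 1 ) * 7 ) ) == 9

Answer: ( y - ( ( 4 - 1 ) * 7 ) ) == 9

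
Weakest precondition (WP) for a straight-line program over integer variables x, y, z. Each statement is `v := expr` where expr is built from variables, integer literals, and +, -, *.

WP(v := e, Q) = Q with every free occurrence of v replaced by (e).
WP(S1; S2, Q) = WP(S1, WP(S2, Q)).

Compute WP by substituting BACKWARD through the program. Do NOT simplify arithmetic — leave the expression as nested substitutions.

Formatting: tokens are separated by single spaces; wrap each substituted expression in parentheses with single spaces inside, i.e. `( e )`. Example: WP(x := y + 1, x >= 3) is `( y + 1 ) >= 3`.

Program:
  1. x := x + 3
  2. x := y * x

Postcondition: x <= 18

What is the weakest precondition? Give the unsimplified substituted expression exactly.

Answer: ( y * ( x + 3 ) ) <= 18

Derivation:
post: x <= 18
stmt 2: x := y * x  -- replace 1 occurrence(s) of x with (y * x)
  => ( y * x ) <= 18
stmt 1: x := x + 3  -- replace 1 occurrence(s) of x with (x + 3)
  => ( y * ( x + 3 ) ) <= 18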